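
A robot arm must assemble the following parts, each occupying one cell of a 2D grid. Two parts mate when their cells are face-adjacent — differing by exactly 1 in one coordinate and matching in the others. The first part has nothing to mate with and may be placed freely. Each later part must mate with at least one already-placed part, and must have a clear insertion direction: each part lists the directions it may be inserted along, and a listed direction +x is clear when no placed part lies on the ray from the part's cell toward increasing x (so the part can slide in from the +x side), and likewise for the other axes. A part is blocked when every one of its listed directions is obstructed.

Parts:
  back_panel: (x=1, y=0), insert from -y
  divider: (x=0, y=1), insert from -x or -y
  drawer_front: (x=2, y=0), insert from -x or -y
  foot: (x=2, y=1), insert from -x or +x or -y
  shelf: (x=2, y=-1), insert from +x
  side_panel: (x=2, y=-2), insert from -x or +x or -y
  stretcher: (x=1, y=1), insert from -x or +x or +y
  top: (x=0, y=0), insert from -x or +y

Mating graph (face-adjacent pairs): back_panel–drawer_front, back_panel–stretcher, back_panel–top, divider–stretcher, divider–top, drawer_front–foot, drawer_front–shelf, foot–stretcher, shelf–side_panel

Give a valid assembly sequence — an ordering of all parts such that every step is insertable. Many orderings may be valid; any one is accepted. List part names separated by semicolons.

foot; drawer_front; shelf; side_panel; stretcher; back_panel; top; divider

1. foot@(2, 1) [-x clear] — {foot}
2. drawer_front@(2, 0) [-x clear] — {drawer_front, foot}
3. shelf@(2, -1) [+x clear] — {drawer_front, foot, shelf}
4. side_panel@(2, -2) [-x clear] — {drawer_front, foot, shelf, side_panel}
5. stretcher@(1, 1) [-x clear] — {drawer_front, foot, shelf, side_panel, stretcher}
6. back_panel@(1, 0) [-y clear] — {back_panel, drawer_front, foot, shelf, side_panel, stretcher}
7. top@(0, 0) [-x clear] — {back_panel, drawer_front, foot, shelf, side_panel, stretcher, top}
8. divider@(0, 1) [-x clear] — {back_panel, divider, drawer_front, foot, shelf, side_panel, stretcher, top}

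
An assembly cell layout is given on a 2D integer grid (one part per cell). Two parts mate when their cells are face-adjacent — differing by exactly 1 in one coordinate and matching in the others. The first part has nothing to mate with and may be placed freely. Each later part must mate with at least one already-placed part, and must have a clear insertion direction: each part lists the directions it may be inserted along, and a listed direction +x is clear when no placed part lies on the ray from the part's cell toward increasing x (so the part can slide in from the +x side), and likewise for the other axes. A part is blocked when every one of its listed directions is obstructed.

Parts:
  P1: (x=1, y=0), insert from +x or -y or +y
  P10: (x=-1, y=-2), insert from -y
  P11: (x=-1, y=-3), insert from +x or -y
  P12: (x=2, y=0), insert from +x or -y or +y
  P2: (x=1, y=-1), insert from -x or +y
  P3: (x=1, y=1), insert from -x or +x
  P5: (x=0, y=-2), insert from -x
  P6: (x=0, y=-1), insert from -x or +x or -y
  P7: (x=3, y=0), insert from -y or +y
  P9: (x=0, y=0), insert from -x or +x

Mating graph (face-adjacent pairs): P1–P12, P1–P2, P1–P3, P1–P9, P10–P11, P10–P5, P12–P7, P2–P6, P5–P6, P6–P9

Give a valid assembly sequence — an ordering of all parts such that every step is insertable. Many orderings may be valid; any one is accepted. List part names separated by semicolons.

1. P7@(3, 0) [-y clear] — {P7}
2. P12@(2, 0) [-y clear] — {P12, P7}
3. P1@(1, 0) [-y clear] — {P1, P12, P7}
4. P9@(0, 0) [-x clear] — {P1, P12, P7, P9}
5. P2@(1, -1) [-x clear] — {P1, P12, P2, P7, P9}
6. P6@(0, -1) [-x clear] — {P1, P12, P2, P6, P7, P9}
7. P3@(1, 1) [-x clear] — {P1, P12, P2, P3, P6, P7, P9}
8. P5@(0, -2) [-x clear] — {P1, P12, P2, P3, P5, P6, P7, P9}
9. P10@(-1, -2) [-y clear] — {P1, P10, P12, P2, P3, P5, P6, P7, P9}
10. P11@(-1, -3) [+x clear] — {P1, P10, P11, P12, P2, P3, P5, P6, P7, P9}

P7; P12; P1; P9; P2; P6; P3; P5; P10; P11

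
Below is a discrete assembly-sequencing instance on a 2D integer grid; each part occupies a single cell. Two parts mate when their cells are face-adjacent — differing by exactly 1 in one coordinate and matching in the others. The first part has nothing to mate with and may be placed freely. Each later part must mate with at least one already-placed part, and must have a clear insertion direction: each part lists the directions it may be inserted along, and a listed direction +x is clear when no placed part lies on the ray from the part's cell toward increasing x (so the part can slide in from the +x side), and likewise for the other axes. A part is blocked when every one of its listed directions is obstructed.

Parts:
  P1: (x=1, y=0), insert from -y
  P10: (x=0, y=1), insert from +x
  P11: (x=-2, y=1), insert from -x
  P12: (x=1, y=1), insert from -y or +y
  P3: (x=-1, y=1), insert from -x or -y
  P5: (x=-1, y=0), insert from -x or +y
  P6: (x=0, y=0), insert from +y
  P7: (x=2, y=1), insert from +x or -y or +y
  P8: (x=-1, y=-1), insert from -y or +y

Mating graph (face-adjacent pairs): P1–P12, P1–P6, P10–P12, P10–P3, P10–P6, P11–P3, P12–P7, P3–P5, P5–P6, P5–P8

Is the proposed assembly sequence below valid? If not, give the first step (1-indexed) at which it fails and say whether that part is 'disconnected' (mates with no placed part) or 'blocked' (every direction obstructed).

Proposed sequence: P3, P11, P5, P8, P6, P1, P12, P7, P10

Invalid at step 9 (blocked)

1. P3@(-1, 1) [-x clear] — {P3}
2. P11@(-2, 1) [-x clear] — {P11, P3}
3. P5@(-1, 0) [-x clear] — {P11, P3, P5}
4. P8@(-1, -1) [-y clear] — {P11, P3, P5, P8}
5. P6@(0, 0) [+y clear] — {P11, P3, P5, P6, P8}
6. P1@(1, 0) [-y clear] — {P1, P11, P3, P5, P6, P8}
7. P12@(1, 1) [+y clear] — {P1, P11, P12, P3, P5, P6, P8}
8. P7@(2, 1) [+x clear] — {P1, P11, P12, P3, P5, P6, P7, P8}
9. P10@(0, 1) — +x all obstructed ⇒ blocked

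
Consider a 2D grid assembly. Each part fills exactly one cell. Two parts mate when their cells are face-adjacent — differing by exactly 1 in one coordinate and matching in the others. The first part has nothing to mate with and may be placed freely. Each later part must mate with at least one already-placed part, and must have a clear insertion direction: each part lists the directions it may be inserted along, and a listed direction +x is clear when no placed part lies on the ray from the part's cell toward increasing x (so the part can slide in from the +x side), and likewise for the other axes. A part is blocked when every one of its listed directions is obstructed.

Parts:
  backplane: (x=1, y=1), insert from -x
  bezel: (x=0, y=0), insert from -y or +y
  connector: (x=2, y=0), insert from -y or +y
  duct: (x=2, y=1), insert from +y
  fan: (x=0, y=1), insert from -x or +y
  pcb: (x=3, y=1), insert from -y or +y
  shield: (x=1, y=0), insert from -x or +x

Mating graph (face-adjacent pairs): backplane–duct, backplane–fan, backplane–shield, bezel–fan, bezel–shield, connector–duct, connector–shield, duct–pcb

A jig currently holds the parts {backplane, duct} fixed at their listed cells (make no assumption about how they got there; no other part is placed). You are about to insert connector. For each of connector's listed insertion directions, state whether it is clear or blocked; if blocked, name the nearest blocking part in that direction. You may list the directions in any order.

-y: ray from connector(2, 0) has no placed part ⇒ clear
+y: nearest on ray is duct@(2, 1) ⇒ blocked

+y: blocked by duct; -y: clear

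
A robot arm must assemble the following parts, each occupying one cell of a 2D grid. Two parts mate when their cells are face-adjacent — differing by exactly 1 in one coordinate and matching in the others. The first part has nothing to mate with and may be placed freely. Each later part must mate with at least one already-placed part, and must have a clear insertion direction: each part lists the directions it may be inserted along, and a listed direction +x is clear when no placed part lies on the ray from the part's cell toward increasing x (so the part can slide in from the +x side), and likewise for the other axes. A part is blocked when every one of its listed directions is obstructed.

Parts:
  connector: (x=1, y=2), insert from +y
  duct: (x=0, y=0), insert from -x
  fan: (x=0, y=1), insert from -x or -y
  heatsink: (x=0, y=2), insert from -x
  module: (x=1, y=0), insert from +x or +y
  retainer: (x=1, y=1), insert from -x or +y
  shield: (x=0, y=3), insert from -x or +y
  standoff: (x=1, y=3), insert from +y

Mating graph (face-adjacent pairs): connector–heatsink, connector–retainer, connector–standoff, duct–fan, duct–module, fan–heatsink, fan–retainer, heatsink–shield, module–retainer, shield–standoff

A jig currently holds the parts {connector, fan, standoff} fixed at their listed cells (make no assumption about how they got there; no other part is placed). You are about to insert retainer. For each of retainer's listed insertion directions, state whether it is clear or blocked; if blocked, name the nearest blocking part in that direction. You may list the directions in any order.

-x: nearest on ray is fan@(0, 1) ⇒ blocked
+y: nearest on ray is connector@(1, 2) ⇒ blocked

+y: blocked by connector; -x: blocked by fan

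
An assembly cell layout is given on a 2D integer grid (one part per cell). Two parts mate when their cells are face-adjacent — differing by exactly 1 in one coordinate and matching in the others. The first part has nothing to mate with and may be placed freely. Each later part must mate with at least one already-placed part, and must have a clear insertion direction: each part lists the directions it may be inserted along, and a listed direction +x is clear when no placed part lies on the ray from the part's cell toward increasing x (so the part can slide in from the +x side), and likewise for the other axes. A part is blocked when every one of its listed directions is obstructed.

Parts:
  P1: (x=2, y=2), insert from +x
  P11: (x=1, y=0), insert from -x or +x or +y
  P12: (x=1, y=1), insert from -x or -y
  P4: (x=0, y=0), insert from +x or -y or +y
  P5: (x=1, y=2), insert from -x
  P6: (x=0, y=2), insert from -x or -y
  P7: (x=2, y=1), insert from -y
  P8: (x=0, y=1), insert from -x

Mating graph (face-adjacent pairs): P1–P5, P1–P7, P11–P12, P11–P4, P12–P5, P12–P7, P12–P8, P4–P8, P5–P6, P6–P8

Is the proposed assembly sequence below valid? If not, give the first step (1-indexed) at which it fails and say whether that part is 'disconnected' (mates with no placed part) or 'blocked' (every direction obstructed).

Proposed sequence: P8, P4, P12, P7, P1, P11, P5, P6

Valid

1. P8@(0, 1) [-x clear] — {P8}
2. P4@(0, 0) [+x clear] — {P4, P8}
3. P12@(1, 1) [-y clear] — {P12, P4, P8}
4. P7@(2, 1) [-y clear] — {P12, P4, P7, P8}
5. P1@(2, 2) [+x clear] — {P1, P12, P4, P7, P8}
6. P11@(1, 0) [+x clear] — {P1, P11, P12, P4, P7, P8}
7. P5@(1, 2) [-x clear] — {P1, P11, P12, P4, P5, P7, P8}
8. P6@(0, 2) [-x clear] — {P1, P11, P12, P4, P5, P6, P7, P8}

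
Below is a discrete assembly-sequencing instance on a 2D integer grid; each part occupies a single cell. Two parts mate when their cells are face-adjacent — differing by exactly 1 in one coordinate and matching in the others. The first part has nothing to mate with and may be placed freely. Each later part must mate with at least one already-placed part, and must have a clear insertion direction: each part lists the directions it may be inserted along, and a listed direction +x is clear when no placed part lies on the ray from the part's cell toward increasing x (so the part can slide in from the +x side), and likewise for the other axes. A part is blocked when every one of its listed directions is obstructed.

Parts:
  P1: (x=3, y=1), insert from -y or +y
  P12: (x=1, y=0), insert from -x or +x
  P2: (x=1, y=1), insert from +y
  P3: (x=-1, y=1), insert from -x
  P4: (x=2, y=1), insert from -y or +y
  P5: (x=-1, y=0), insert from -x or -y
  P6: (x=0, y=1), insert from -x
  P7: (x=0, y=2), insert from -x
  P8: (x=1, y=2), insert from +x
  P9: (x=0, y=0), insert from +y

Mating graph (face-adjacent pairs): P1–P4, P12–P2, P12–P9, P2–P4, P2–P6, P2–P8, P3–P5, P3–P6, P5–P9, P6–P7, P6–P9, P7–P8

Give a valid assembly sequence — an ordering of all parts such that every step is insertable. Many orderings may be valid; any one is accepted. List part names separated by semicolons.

P12; P2; P4; P1; P9; P6; P7; P5; P3; P8

1. P12@(1, 0) [-x clear] — {P12}
2. P2@(1, 1) [+y clear] — {P12, P2}
3. P4@(2, 1) [-y clear] — {P12, P2, P4}
4. P1@(3, 1) [-y clear] — {P1, P12, P2, P4}
5. P9@(0, 0) [+y clear] — {P1, P12, P2, P4, P9}
6. P6@(0, 1) [-x clear] — {P1, P12, P2, P4, P6, P9}
7. P7@(0, 2) [-x clear] — {P1, P12, P2, P4, P6, P7, P9}
8. P5@(-1, 0) [-x clear] — {P1, P12, P2, P4, P5, P6, P7, P9}
9. P3@(-1, 1) [-x clear] — {P1, P12, P2, P3, P4, P5, P6, P7, P9}
10. P8@(1, 2) [+x clear] — {P1, P12, P2, P3, P4, P5, P6, P7, P8, P9}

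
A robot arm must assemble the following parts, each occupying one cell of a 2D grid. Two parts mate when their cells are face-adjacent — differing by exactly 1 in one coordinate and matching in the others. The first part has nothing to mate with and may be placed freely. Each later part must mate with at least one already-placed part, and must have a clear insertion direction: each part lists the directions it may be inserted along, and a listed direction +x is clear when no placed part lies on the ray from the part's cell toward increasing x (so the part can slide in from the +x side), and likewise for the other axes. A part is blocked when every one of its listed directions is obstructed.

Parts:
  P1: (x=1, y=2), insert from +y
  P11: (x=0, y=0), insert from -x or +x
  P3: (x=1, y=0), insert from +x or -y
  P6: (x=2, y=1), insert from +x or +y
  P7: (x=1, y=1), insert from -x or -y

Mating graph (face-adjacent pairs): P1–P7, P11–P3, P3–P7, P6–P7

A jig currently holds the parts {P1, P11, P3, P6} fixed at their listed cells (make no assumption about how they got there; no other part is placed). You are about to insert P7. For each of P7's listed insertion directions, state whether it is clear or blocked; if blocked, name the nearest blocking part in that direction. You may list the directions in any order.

-x: clear; -y: blocked by P3

-x: ray from P7(1, 1) has no placed part ⇒ clear
-y: nearest on ray is P3@(1, 0) ⇒ blocked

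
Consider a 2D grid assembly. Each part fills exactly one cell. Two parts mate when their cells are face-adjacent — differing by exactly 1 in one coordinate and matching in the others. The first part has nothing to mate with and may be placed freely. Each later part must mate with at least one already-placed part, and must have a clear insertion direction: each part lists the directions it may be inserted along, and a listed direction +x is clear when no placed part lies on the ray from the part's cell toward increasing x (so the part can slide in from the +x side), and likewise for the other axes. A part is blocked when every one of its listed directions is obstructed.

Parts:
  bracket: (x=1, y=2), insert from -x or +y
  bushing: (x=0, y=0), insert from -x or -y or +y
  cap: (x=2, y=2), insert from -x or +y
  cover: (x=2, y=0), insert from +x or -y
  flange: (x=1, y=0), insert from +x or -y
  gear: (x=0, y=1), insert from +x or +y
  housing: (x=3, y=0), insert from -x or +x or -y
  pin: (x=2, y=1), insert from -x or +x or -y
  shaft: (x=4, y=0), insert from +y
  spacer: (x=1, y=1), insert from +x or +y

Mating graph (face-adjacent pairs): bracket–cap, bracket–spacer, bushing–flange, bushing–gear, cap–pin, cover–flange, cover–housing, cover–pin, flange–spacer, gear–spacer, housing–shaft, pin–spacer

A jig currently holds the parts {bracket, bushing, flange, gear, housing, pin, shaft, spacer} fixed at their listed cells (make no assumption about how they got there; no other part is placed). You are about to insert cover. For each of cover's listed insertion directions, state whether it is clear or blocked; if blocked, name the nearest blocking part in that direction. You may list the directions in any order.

+x: blocked by housing; -y: clear

+x: nearest on ray is housing@(3, 0) ⇒ blocked
-y: ray from cover(2, 0) has no placed part ⇒ clear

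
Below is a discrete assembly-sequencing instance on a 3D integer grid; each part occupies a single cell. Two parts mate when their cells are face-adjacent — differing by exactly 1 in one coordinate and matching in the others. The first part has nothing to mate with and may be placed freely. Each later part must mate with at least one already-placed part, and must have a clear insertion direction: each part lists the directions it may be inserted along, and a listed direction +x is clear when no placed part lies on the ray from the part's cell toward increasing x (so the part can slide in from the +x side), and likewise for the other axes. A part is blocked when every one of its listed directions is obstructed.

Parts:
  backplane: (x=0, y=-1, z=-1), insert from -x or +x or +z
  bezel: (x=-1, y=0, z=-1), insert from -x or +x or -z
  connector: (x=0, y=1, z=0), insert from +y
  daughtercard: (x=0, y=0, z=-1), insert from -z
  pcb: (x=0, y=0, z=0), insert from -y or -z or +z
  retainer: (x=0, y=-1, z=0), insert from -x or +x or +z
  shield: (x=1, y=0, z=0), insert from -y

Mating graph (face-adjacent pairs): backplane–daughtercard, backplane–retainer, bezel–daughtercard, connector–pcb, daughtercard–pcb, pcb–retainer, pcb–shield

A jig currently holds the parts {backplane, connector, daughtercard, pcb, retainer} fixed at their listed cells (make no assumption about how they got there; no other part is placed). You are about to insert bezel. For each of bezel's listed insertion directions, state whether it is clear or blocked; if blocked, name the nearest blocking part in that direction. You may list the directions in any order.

+x: blocked by daughtercard; -x: clear; -z: clear

-x: ray from bezel(-1, 0, -1) has no placed part ⇒ clear
+x: nearest on ray is daughtercard@(0, 0, -1) ⇒ blocked
-z: ray from bezel(-1, 0, -1) has no placed part ⇒ clear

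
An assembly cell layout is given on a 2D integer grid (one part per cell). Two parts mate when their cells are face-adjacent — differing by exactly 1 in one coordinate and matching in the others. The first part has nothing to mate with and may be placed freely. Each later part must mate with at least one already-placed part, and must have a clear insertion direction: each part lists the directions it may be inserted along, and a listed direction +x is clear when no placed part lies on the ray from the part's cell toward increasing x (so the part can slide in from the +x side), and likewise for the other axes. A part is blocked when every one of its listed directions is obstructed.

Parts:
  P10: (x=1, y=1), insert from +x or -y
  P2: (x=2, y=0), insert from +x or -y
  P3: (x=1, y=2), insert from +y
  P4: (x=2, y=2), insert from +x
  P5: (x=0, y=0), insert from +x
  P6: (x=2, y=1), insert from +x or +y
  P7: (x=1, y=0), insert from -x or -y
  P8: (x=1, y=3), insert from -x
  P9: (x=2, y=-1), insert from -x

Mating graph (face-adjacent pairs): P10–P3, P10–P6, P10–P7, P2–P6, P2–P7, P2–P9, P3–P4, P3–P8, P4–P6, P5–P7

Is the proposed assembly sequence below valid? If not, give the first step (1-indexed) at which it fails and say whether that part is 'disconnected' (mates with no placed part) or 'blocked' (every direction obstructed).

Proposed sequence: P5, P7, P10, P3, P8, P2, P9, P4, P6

1. P5@(0, 0) [+x clear] — {P5}
2. P7@(1, 0) [-y clear] — {P5, P7}
3. P10@(1, 1) [+x clear] — {P10, P5, P7}
4. P3@(1, 2) [+y clear] — {P10, P3, P5, P7}
5. P8@(1, 3) [-x clear] — {P10, P3, P5, P7, P8}
6. P2@(2, 0) [+x clear] — {P10, P2, P3, P5, P7, P8}
7. P9@(2, -1) [-x clear] — {P10, P2, P3, P5, P7, P8, P9}
8. P4@(2, 2) [+x clear] — {P10, P2, P3, P4, P5, P7, P8, P9}
9. P6@(2, 1) [+x clear] — {P10, P2, P3, P4, P5, P6, P7, P8, P9}

Valid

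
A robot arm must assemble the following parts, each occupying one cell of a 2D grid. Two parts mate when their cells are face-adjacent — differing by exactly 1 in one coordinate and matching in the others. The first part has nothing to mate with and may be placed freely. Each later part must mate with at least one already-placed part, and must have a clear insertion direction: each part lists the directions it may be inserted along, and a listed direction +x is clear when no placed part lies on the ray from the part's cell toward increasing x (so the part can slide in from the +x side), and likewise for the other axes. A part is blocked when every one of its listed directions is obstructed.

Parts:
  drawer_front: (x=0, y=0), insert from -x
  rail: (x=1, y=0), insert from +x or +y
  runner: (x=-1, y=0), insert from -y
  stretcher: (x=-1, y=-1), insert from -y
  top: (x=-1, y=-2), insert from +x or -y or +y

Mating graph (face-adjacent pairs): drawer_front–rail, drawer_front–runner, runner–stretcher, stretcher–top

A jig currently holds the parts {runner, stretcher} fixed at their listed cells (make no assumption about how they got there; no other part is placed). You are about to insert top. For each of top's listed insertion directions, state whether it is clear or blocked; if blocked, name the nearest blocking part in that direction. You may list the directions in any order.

+x: clear; +y: blocked by stretcher; -y: clear

+x: ray from top(-1, -2) has no placed part ⇒ clear
-y: ray from top(-1, -2) has no placed part ⇒ clear
+y: nearest on ray is stretcher@(-1, -1) ⇒ blocked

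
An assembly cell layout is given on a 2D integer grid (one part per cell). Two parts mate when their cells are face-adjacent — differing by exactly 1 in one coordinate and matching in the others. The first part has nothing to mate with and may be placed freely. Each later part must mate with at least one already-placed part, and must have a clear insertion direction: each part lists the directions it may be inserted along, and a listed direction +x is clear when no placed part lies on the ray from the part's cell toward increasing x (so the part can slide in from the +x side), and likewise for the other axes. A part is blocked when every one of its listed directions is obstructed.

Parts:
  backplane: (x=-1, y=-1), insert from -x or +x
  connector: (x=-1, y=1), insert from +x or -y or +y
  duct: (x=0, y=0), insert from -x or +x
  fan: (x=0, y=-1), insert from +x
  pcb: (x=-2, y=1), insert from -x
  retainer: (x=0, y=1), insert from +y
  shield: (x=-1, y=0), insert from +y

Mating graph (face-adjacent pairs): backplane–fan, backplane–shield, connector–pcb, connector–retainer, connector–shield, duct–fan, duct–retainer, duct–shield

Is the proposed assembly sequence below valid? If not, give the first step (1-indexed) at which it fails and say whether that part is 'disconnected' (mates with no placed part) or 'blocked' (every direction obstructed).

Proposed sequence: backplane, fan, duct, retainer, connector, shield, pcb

Invalid at step 6 (blocked)

1. backplane@(-1, -1) [-x clear] — {backplane}
2. fan@(0, -1) [+x clear] — {backplane, fan}
3. duct@(0, 0) [-x clear] — {backplane, duct, fan}
4. retainer@(0, 1) [+y clear] — {backplane, duct, fan, retainer}
5. connector@(-1, 1) [+y clear] — {backplane, connector, duct, fan, retainer}
6. shield@(-1, 0) — +y all obstructed ⇒ blocked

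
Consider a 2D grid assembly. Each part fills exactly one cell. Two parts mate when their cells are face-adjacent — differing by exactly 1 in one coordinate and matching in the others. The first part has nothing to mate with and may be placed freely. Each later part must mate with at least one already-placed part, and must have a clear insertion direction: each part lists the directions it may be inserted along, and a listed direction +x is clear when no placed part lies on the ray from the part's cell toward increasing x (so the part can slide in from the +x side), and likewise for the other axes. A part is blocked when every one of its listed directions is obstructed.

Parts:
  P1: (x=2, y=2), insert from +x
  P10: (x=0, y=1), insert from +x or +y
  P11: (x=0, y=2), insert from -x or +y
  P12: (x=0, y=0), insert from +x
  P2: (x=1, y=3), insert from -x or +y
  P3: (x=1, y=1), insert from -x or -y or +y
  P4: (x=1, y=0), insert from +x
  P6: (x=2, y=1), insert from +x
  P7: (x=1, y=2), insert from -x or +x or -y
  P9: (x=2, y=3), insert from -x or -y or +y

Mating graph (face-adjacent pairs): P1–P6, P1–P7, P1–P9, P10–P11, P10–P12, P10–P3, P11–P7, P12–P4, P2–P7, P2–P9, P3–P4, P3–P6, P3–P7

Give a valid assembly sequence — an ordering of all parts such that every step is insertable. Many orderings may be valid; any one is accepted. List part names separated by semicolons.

P3; P7; P2; P10; P12; P4; P11; P9; P6; P1

1. P3@(1, 1) [-x clear] — {P3}
2. P7@(1, 2) [-x clear] — {P3, P7}
3. P2@(1, 3) [-x clear] — {P2, P3, P7}
4. P10@(0, 1) [+y clear] — {P10, P2, P3, P7}
5. P12@(0, 0) [+x clear] — {P10, P12, P2, P3, P7}
6. P4@(1, 0) [+x clear] — {P10, P12, P2, P3, P4, P7}
7. P11@(0, 2) [-x clear] — {P10, P11, P12, P2, P3, P4, P7}
8. P9@(2, 3) [-y clear] — {P10, P11, P12, P2, P3, P4, P7, P9}
9. P6@(2, 1) [+x clear] — {P10, P11, P12, P2, P3, P4, P6, P7, P9}
10. P1@(2, 2) [+x clear] — {P1, P10, P11, P12, P2, P3, P4, P6, P7, P9}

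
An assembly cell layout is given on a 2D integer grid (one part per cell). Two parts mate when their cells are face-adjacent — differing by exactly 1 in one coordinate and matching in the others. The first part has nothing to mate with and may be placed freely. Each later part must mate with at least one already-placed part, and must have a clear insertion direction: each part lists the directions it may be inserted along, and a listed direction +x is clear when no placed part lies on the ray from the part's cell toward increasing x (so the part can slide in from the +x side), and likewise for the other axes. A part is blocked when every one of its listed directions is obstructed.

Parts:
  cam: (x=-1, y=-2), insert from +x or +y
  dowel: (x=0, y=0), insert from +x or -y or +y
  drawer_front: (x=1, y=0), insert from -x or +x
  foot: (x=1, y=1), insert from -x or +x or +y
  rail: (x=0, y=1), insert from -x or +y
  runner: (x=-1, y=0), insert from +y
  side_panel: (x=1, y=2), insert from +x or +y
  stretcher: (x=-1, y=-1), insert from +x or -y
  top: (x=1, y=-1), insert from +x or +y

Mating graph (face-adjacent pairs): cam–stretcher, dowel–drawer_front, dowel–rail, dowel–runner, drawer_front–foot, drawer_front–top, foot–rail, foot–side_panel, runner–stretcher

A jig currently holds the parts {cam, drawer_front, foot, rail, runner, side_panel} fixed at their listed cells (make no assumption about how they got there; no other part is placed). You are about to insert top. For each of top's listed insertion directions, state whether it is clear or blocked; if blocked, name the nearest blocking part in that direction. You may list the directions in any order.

+x: clear; +y: blocked by drawer_front

+x: ray from top(1, -1) has no placed part ⇒ clear
+y: nearest on ray is drawer_front@(1, 0) ⇒ blocked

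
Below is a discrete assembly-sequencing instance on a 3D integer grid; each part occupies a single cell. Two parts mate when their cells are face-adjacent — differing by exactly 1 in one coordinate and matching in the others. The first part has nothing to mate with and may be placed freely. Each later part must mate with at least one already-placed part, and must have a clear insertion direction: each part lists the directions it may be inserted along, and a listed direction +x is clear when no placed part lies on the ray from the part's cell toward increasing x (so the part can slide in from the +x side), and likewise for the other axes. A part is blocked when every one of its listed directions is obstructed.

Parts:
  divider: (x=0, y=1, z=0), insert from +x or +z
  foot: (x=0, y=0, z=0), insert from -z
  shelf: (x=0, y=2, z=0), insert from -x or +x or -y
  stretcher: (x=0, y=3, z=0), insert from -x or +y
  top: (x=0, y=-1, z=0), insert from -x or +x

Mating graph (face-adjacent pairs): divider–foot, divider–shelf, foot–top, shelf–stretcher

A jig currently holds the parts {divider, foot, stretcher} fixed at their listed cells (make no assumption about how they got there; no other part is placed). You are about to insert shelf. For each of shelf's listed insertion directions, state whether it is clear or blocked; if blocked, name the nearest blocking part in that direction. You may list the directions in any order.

+x: clear; -x: clear; -y: blocked by divider

-x: ray from shelf(0, 2, 0) has no placed part ⇒ clear
+x: ray from shelf(0, 2, 0) has no placed part ⇒ clear
-y: nearest on ray is divider@(0, 1, 0) ⇒ blocked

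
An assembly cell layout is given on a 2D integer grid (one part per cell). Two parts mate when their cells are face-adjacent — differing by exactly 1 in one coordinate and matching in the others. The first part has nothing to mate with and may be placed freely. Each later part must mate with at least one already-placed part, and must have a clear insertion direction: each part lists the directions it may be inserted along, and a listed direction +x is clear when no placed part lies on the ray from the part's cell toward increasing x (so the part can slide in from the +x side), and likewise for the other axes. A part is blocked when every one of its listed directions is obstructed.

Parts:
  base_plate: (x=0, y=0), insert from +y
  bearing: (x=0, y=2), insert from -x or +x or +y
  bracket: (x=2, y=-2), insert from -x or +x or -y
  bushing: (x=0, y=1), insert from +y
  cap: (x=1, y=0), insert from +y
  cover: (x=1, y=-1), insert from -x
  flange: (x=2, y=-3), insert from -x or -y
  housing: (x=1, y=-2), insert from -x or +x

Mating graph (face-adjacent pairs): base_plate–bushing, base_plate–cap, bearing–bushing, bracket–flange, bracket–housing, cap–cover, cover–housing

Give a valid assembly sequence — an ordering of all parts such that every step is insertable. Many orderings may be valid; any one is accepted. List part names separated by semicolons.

1. flange@(2, -3) [-x clear] — {flange}
2. bracket@(2, -2) [-x clear] — {bracket, flange}
3. housing@(1, -2) [-x clear] — {bracket, flange, housing}
4. cover@(1, -1) [-x clear] — {bracket, cover, flange, housing}
5. cap@(1, 0) [+y clear] — {bracket, cap, cover, flange, housing}
6. base_plate@(0, 0) [+y clear] — {base_plate, bracket, cap, cover, flange, housing}
7. bushing@(0, 1) [+y clear] — {base_plate, bracket, bushing, cap, cover, flange, housing}
8. bearing@(0, 2) [-x clear] — {base_plate, bearing, bracket, bushing, cap, cover, flange, housing}

flange; bracket; housing; cover; cap; base_plate; bushing; bearing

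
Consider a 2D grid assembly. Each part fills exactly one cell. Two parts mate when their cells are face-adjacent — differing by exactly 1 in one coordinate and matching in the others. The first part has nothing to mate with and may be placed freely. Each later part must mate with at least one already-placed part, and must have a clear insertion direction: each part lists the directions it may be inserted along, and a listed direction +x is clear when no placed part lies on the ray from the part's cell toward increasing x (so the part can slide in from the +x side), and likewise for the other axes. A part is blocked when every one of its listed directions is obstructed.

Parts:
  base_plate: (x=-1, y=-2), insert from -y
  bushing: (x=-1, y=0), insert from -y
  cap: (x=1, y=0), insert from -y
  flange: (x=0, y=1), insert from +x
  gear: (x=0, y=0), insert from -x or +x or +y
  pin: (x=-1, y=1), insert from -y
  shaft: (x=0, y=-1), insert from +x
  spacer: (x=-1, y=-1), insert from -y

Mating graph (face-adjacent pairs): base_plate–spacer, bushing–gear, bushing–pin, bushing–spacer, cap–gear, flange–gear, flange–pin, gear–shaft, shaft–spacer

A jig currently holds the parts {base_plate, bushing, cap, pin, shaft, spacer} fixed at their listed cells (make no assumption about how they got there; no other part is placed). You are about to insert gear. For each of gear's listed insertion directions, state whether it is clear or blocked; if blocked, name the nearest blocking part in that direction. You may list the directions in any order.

+x: blocked by cap; +y: clear; -x: blocked by bushing

-x: nearest on ray is bushing@(-1, 0) ⇒ blocked
+x: nearest on ray is cap@(1, 0) ⇒ blocked
+y: ray from gear(0, 0) has no placed part ⇒ clear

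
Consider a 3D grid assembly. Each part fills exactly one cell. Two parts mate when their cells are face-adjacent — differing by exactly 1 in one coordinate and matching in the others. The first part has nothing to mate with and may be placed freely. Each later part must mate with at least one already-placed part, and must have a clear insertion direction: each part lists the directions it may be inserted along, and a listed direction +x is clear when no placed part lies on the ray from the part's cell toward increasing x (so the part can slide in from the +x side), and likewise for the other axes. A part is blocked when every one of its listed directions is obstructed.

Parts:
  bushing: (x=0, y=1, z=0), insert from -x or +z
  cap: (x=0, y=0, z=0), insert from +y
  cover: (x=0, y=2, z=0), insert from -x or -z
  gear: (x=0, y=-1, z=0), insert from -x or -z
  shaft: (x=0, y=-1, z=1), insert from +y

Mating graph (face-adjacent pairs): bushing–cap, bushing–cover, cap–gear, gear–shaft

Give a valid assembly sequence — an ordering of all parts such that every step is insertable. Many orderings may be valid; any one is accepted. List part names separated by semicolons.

gear; cap; bushing; cover; shaft

1. gear@(0, -1, 0) [-x clear] — {gear}
2. cap@(0, 0, 0) [+y clear] — {cap, gear}
3. bushing@(0, 1, 0) [-x clear] — {bushing, cap, gear}
4. cover@(0, 2, 0) [-x clear] — {bushing, cap, cover, gear}
5. shaft@(0, -1, 1) [+y clear] — {bushing, cap, cover, gear, shaft}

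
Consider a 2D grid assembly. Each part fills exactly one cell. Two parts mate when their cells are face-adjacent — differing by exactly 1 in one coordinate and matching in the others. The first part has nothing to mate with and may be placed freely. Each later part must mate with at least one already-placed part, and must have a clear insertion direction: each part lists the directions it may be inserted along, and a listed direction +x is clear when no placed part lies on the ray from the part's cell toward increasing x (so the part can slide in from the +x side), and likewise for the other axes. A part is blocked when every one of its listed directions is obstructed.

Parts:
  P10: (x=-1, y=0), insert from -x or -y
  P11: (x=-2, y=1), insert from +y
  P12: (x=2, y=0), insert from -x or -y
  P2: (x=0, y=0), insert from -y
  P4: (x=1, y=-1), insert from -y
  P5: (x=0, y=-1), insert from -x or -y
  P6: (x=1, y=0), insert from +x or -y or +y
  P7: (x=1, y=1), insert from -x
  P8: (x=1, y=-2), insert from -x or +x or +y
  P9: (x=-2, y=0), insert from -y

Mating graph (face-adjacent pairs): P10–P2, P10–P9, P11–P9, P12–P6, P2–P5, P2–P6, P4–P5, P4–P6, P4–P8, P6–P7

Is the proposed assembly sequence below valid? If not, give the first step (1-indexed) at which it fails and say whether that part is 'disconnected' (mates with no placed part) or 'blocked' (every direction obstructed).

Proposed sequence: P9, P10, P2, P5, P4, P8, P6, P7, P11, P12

Valid

1. P9@(-2, 0) [-y clear] — {P9}
2. P10@(-1, 0) [-y clear] — {P10, P9}
3. P2@(0, 0) [-y clear] — {P10, P2, P9}
4. P5@(0, -1) [-x clear] — {P10, P2, P5, P9}
5. P4@(1, -1) [-y clear] — {P10, P2, P4, P5, P9}
6. P8@(1, -2) [-x clear] — {P10, P2, P4, P5, P8, P9}
7. P6@(1, 0) [+x clear] — {P10, P2, P4, P5, P6, P8, P9}
8. P7@(1, 1) [-x clear] — {P10, P2, P4, P5, P6, P7, P8, P9}
9. P11@(-2, 1) [+y clear] — {P10, P11, P2, P4, P5, P6, P7, P8, P9}
10. P12@(2, 0) [-y clear] — {P10, P11, P12, P2, P4, P5, P6, P7, P8, P9}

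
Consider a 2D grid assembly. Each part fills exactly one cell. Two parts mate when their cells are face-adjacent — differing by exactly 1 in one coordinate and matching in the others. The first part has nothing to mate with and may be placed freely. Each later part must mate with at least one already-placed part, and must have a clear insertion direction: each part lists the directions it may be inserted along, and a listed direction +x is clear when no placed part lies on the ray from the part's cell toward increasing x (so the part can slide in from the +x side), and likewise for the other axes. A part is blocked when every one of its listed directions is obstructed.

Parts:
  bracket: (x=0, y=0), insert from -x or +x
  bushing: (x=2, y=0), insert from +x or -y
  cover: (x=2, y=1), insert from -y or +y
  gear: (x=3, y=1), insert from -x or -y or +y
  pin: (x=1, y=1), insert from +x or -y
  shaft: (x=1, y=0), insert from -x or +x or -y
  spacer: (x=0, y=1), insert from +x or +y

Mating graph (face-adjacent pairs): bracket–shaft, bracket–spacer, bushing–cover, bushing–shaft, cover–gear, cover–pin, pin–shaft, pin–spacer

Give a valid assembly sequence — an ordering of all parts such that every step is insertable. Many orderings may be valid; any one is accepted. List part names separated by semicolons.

pin; shaft; bracket; cover; gear; spacer; bushing

1. pin@(1, 1) [+x clear] — {pin}
2. shaft@(1, 0) [-x clear] — {pin, shaft}
3. bracket@(0, 0) [-x clear] — {bracket, pin, shaft}
4. cover@(2, 1) [-y clear] — {bracket, cover, pin, shaft}
5. gear@(3, 1) [-y clear] — {bracket, cover, gear, pin, shaft}
6. spacer@(0, 1) [+y clear] — {bracket, cover, gear, pin, shaft, spacer}
7. bushing@(2, 0) [+x clear] — {bracket, bushing, cover, gear, pin, shaft, spacer}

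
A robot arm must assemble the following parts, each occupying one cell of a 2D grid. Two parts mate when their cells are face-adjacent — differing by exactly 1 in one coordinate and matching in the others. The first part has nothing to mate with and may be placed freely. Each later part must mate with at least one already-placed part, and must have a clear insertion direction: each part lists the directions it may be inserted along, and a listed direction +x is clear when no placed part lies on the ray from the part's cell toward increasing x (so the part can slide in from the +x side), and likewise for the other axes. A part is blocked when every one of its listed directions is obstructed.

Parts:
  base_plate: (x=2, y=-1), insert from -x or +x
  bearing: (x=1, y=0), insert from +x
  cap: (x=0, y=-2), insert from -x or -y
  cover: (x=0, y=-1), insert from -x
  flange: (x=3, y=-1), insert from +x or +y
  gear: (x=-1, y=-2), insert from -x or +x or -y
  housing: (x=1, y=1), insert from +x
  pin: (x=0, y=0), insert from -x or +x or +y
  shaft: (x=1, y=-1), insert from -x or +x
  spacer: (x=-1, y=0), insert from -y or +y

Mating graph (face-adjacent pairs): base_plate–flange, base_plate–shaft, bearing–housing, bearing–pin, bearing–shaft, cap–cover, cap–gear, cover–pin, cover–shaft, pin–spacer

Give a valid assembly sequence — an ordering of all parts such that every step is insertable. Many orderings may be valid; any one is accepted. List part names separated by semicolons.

shaft; bearing; pin; base_plate; cover; spacer; flange; cap; gear; housing

1. shaft@(1, -1) [-x clear] — {shaft}
2. bearing@(1, 0) [+x clear] — {bearing, shaft}
3. pin@(0, 0) [-x clear] — {bearing, pin, shaft}
4. base_plate@(2, -1) [+x clear] — {base_plate, bearing, pin, shaft}
5. cover@(0, -1) [-x clear] — {base_plate, bearing, cover, pin, shaft}
6. spacer@(-1, 0) [-y clear] — {base_plate, bearing, cover, pin, shaft, spacer}
7. flange@(3, -1) [+x clear] — {base_plate, bearing, cover, flange, pin, shaft, spacer}
8. cap@(0, -2) [-x clear] — {base_plate, bearing, cap, cover, flange, pin, shaft, spacer}
9. gear@(-1, -2) [-x clear] — {base_plate, bearing, cap, cover, flange, gear, pin, shaft, spacer}
10. housing@(1, 1) [+x clear] — {base_plate, bearing, cap, cover, flange, gear, housing, pin, shaft, spacer}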